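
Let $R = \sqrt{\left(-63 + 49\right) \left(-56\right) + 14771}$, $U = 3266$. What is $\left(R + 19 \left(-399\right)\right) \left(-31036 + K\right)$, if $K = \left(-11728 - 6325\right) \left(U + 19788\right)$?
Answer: $3155400951738 - 416224898 \sqrt{15555} \approx 3.1035 \cdot 10^{12}$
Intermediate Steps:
$K = -416193862$ ($K = \left(-11728 - 6325\right) \left(3266 + 19788\right) = \left(-18053\right) 23054 = -416193862$)
$R = \sqrt{15555}$ ($R = \sqrt{\left(-14\right) \left(-56\right) + 14771} = \sqrt{784 + 14771} = \sqrt{15555} \approx 124.72$)
$\left(R + 19 \left(-399\right)\right) \left(-31036 + K\right) = \left(\sqrt{15555} + 19 \left(-399\right)\right) \left(-31036 - 416193862\right) = \left(\sqrt{15555} - 7581\right) \left(-416224898\right) = \left(-7581 + \sqrt{15555}\right) \left(-416224898\right) = 3155400951738 - 416224898 \sqrt{15555}$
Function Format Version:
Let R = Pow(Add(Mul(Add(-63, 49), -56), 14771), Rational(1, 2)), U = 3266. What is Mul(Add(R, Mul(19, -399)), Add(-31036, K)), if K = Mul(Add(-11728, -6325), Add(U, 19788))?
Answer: Add(3155400951738, Mul(-416224898, Pow(15555, Rational(1, 2)))) ≈ 3.1035e+12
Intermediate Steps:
K = -416193862 (K = Mul(Add(-11728, -6325), Add(3266, 19788)) = Mul(-18053, 23054) = -416193862)
R = Pow(15555, Rational(1, 2)) (R = Pow(Add(Mul(-14, -56), 14771), Rational(1, 2)) = Pow(Add(784, 14771), Rational(1, 2)) = Pow(15555, Rational(1, 2)) ≈ 124.72)
Mul(Add(R, Mul(19, -399)), Add(-31036, K)) = Mul(Add(Pow(15555, Rational(1, 2)), Mul(19, -399)), Add(-31036, -416193862)) = Mul(Add(Pow(15555, Rational(1, 2)), -7581), -416224898) = Mul(Add(-7581, Pow(15555, Rational(1, 2))), -416224898) = Add(3155400951738, Mul(-416224898, Pow(15555, Rational(1, 2))))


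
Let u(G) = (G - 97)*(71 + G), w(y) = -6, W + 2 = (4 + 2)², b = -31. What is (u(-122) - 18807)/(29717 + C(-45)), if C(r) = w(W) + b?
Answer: -3819/14840 ≈ -0.25735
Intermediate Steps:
W = 34 (W = -2 + (4 + 2)² = -2 + 6² = -2 + 36 = 34)
u(G) = (-97 + G)*(71 + G)
C(r) = -37 (C(r) = -6 - 31 = -37)
(u(-122) - 18807)/(29717 + C(-45)) = ((-6887 + (-122)² - 26*(-122)) - 18807)/(29717 - 37) = ((-6887 + 14884 + 3172) - 18807)/29680 = (11169 - 18807)*(1/29680) = -7638*1/29680 = -3819/14840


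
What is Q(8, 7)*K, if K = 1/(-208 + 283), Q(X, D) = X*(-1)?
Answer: -8/75 ≈ -0.10667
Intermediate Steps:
Q(X, D) = -X
K = 1/75 ≈ 0.013333
Q(8, 7)*K = -1*8*(1/75) = -8*1/75 = -8/75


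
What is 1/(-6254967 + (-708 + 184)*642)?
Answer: -1/6591375 ≈ -1.5171e-7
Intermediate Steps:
1/(-6254967 + (-708 + 184)*642) = 1/(-6254967 - 524*642) = 1/(-6254967 - 336408) = 1/(-6591375) = -1/6591375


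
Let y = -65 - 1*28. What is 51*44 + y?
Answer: 2151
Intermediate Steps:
y = -93 (y = -65 - 28 = -93)
51*44 + y = 51*44 - 93 = 2244 - 93 = 2151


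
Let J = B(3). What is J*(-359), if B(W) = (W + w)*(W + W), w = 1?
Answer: -8616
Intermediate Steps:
B(W) = 2*W*(1 + W) (B(W) = (W + 1)*(W + W) = (1 + W)*(2*W) = 2*W*(1 + W))
J = 24 (J = 2*3*(1 + 3) = 2*3*4 = 24)
J*(-359) = 24*(-359) = -8616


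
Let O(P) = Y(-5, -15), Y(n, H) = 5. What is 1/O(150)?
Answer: ⅕ ≈ 0.20000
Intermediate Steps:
O(P) = 5
1/O(150) = 1/5 = ⅕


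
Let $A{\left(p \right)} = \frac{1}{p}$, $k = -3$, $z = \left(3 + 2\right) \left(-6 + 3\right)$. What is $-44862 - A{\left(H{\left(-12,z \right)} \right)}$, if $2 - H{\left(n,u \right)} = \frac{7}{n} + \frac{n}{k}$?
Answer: $- \frac{762642}{17} \approx -44861.0$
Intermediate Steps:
$z = -15$ ($z = 5 \left(-3\right) = -15$)
$H{\left(n,u \right)} = 2 - \frac{7}{n} + \frac{n}{3}$ ($H{\left(n,u \right)} = 2 - \left(\frac{7}{n} + \frac{n}{-3}\right) = 2 - \left(\frac{7}{n} + n \left(- \frac{1}{3}\right)\right) = 2 - \left(\frac{7}{n} - \frac{n}{3}\right) = 2 + \left(- \frac{7}{n} + \frac{n}{3}\right) = 2 - \frac{7}{n} + \frac{n}{3}$)
$-44862 - A{\left(H{\left(-12,z \right)} \right)} = -44862 - \frac{1}{2 - \frac{7}{-12} + \frac{1}{3} \left(-12\right)} = -44862 - \frac{1}{2 - - \frac{7}{12} - 4} = -44862 - \frac{1}{2 + \frac{7}{12} - 4} = -44862 - \frac{1}{- \frac{17}{12}} = -44862 - - \frac{12}{17} = -44862 + \frac{12}{17} = - \frac{762642}{17}$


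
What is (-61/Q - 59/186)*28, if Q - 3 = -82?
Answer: 93590/7347 ≈ 12.739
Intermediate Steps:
Q = -79 (Q = 3 - 82 = -79)
(-61/Q - 59/186)*28 = (-61/(-79) - 59/186)*28 = (-61*(-1/79) - 59*1/186)*28 = (61/79 - 59/186)*28 = (6685/14694)*28 = 93590/7347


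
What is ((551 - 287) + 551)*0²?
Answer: 0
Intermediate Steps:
((551 - 287) + 551)*0² = (264 + 551)*0 = 815*0 = 0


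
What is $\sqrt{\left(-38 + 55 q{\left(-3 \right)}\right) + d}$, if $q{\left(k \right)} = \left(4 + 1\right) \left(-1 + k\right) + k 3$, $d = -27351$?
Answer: $2 i \sqrt{7246} \approx 170.25 i$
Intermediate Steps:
$q{\left(k \right)} = -5 + 8 k$ ($q{\left(k \right)} = 5 \left(-1 + k\right) + 3 k = \left(-5 + 5 k\right) + 3 k = -5 + 8 k$)
$\sqrt{\left(-38 + 55 q{\left(-3 \right)}\right) + d} = \sqrt{\left(-38 + 55 \left(-5 + 8 \left(-3\right)\right)\right) - 27351} = \sqrt{\left(-38 + 55 \left(-5 - 24\right)\right) - 27351} = \sqrt{\left(-38 + 55 \left(-29\right)\right) - 27351} = \sqrt{\left(-38 - 1595\right) - 27351} = \sqrt{-1633 - 27351} = \sqrt{-28984} = 2 i \sqrt{7246}$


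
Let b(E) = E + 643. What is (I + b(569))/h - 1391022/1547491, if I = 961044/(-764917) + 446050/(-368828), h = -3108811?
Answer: -610273419910127210853661/678626247215691464565238 ≈ -0.89928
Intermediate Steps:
b(E) = 643 + E
I = -347825582141/141061403638 (I = 961044*(-1/764917) + 446050*(-1/368828) = -961044/764917 - 223025/184414 = -347825582141/141061403638 ≈ -2.4658)
(I + b(569))/h - 1391022/1547491 = (-347825582141/141061403638 + (643 + 569))/(-3108811) - 1391022/1547491 = (-347825582141/141061403638 + 1212)*(-1/3108811) - 1391022*1/1547491 = (170618595627115/141061403638)*(-1/3108811) - 1391022/1547491 = -170618595627115/438533243305254418 - 1391022/1547491 = -610273419910127210853661/678626247215691464565238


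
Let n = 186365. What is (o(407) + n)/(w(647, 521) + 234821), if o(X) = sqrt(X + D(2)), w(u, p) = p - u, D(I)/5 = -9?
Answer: 37273/46939 + sqrt(362)/234695 ≈ 0.79415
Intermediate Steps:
D(I) = -45 (D(I) = 5*(-9) = -45)
o(X) = sqrt(-45 + X) (o(X) = sqrt(X - 45) = sqrt(-45 + X))
(o(407) + n)/(w(647, 521) + 234821) = (sqrt(-45 + 407) + 186365)/((521 - 1*647) + 234821) = (sqrt(362) + 186365)/((521 - 647) + 234821) = (186365 + sqrt(362))/(-126 + 234821) = (186365 + sqrt(362))/234695 = (186365 + sqrt(362))*(1/234695) = 37273/46939 + sqrt(362)/234695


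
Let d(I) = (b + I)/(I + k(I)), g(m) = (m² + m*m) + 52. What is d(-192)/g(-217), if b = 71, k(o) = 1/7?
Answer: 847/126550890 ≈ 6.6930e-6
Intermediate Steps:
g(m) = 52 + 2*m² (g(m) = (m² + m²) + 52 = 2*m² + 52 = 52 + 2*m²)
k(o) = ⅐
d(I) = (71 + I)/(⅐ + I) (d(I) = (71 + I)/(I + ⅐) = (71 + I)/(⅐ + I))
d(-192)/g(-217) = (7*(71 - 192)/(1 + 7*(-192)))/(52 + 2*(-217)²) = (7*(-121)/(1 - 1344))/(52 + 2*47089) = (7*(-121)/(-1343))/(52 + 94178) = (7*(-1/1343)*(-121))/94230 = (847/1343)*(1/94230) = 847/126550890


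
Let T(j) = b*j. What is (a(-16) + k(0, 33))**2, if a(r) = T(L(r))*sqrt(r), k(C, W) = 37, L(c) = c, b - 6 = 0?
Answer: (37 - 384*I)**2 ≈ -1.4609e+5 - 28416.0*I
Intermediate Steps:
b = 6 (b = 6 + 0 = 6)
T(j) = 6*j
a(r) = 6*r**(3/2) (a(r) = (6*r)*sqrt(r) = 6*r**(3/2))
(a(-16) + k(0, 33))**2 = (6*(-16)**(3/2) + 37)**2 = (6*(-64*I) + 37)**2 = (-384*I + 37)**2 = (37 - 384*I)**2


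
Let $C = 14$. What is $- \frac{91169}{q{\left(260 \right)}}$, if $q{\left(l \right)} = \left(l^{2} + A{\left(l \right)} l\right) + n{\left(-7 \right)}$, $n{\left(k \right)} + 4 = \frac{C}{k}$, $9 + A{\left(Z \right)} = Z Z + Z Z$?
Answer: $- \frac{91169}{35217254} \approx -0.0025888$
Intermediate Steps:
$A{\left(Z \right)} = -9 + 2 Z^{2}$ ($A{\left(Z \right)} = -9 + \left(Z Z + Z Z\right) = -9 + \left(Z^{2} + Z^{2}\right) = -9 + 2 Z^{2}$)
$n{\left(k \right)} = -4 + \frac{14}{k}$
$q{\left(l \right)} = -6 + l^{2} + l \left(-9 + 2 l^{2}\right)$ ($q{\left(l \right)} = \left(l^{2} + \left(-9 + 2 l^{2}\right) l\right) - \left(4 - \frac{14}{-7}\right) = \left(l^{2} + l \left(-9 + 2 l^{2}\right)\right) + \left(-4 + 14 \left(- \frac{1}{7}\right)\right) = \left(l^{2} + l \left(-9 + 2 l^{2}\right)\right) - 6 = -6 + l^{2} + l \left(-9 + 2 l^{2}\right)$)
$- \frac{91169}{q{\left(260 \right)}} = - \frac{91169}{-6 + 260^{2} + 260 \left(-9 + 2 \cdot 260^{2}\right)} = - \frac{91169}{-6 + 67600 + 260 \left(-9 + 2 \cdot 67600\right)} = - \frac{91169}{-6 + 67600 + 260 \left(-9 + 135200\right)} = - \frac{91169}{-6 + 67600 + 260 \cdot 135191} = - \frac{91169}{-6 + 67600 + 35149660} = - \frac{91169}{35217254}$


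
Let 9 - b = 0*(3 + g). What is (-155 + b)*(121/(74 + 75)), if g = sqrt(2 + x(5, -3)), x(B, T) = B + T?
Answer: -17666/149 ≈ -118.56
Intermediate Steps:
g = 2 (g = sqrt(2 + (5 - 3)) = sqrt(2 + 2) = sqrt(4) = 2)
b = 9 (b = 9 - 0*(3 + 2) = 9 - 0*5 = 9 - 1*0 = 9 + 0 = 9)
(-155 + b)*(121/(74 + 75)) = (-155 + 9)*(121/(74 + 75)) = -17666/149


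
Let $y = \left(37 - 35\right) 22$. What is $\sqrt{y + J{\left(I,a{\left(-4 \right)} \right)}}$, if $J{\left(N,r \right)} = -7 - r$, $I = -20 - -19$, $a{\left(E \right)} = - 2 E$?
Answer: $\sqrt{29} \approx 5.3852$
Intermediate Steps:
$I = -1$ ($I = -20 + 19 = -1$)
$y = 44$ ($y = \left(37 - 35\right) 22 = 2 \cdot 22 = 44$)
$\sqrt{y + J{\left(I,a{\left(-4 \right)} \right)}} = \sqrt{44 - \left(7 - -8\right)} = \sqrt{44 - 15} = \sqrt{29}$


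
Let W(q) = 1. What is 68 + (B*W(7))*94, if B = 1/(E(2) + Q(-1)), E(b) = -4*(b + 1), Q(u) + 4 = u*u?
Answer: 926/15 ≈ 61.733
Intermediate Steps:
Q(u) = -4 + u² (Q(u) = -4 + u*u = -4 + u²)
E(b) = -4 - 4*b (E(b) = -4*(1 + b) = -4 - 4*b)
B = -1/15 (B = 1/((-4 - 4*2) + (-4 + (-1)²)) = 1/((-4 - 8) + (-4 + 1)) = 1/(-12 - 3) = 1/(-15) = -1/15 ≈ -0.066667)
68 + (B*W(7))*94 = 68 - 1/15*1*94 = 68 - 1/15*94 = 68 - 94/15 = 926/15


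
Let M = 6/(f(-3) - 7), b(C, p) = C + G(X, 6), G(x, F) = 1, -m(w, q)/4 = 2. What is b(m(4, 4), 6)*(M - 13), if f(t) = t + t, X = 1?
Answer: 1225/13 ≈ 94.231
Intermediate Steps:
m(w, q) = -8 (m(w, q) = -4*2 = -8)
b(C, p) = 1 + C (b(C, p) = C + 1 = 1 + C)
f(t) = 2*t
M = -6/13 (M = 6/(2*(-3) - 7) = 6/(-6 - 7) = 6/(-13) = 6*(-1/13) = -6/13 ≈ -0.46154)
b(m(4, 4), 6)*(M - 13) = (1 - 8)*(-6/13 - 13) = -7*(-175/13) = 1225/13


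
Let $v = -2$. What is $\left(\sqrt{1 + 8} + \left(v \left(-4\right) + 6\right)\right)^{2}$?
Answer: $289$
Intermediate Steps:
$\left(\sqrt{1 + 8} + \left(v \left(-4\right) + 6\right)\right)^{2} = \left(\sqrt{1 + 8} + \left(\left(-2\right) \left(-4\right) + 6\right)\right)^{2} = \left(\sqrt{9} + \left(8 + 6\right)\right)^{2} = \left(3 + 14\right)^{2} = 17^{2} = 289$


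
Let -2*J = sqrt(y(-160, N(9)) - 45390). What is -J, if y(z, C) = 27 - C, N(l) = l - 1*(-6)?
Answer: 3*I*sqrt(5042)/2 ≈ 106.51*I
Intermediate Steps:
N(l) = 6 + l (N(l) = l + 6 = 6 + l)
J = -3*I*sqrt(5042)/2 (J = -sqrt((27 - (6 + 9)) - 45390)/2 = -sqrt((27 - 1*15) - 45390)/2 = -sqrt((27 - 15) - 45390)/2 = -sqrt(12 - 45390)/2 = -3*I*sqrt(5042)/2 ≈ -106.51*I)
-J = -(-3)*I*sqrt(5042)/2 = 3*I*sqrt(5042)/2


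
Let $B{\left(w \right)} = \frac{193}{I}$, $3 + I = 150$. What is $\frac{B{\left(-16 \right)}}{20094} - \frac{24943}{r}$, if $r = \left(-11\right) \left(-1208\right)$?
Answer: $- \frac{36837258895}{19625166792} \approx -1.877$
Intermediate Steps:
$I = 147$ ($I = -3 + 150 = 147$)
$r = 13288$
$B{\left(w \right)} = \frac{193}{147}$
$\frac{B{\left(-16 \right)}}{20094} - \frac{24943}{r} = \frac{193}{147 \cdot 20094} - \frac{24943}{13288} = \frac{193}{147} \cdot \frac{1}{20094} - \frac{24943}{13288} = \frac{193}{2953818} - \frac{24943}{13288} = - \frac{36837258895}{19625166792}$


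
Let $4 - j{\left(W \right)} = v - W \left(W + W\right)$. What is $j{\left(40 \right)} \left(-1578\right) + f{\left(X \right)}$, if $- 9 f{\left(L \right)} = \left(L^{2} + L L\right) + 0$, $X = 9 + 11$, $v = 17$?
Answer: $- \frac{45262574}{9} \approx -5.0292 \cdot 10^{6}$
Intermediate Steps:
$X = 20$
$f{\left(L \right)} = - \frac{2 L^{2}}{9}$ ($f{\left(L \right)} = - \frac{\left(L^{2} + L L\right) + 0}{9} = - \frac{\left(L^{2} + L^{2}\right) + 0}{9} = - \frac{2 L^{2} + 0}{9} = - \frac{2 L^{2}}{9}$)
$j{\left(W \right)} = -13 + 2 W^{2}$ ($j{\left(W \right)} = 4 - \left(17 - W \left(W + W\right)\right) = 4 - \left(17 - W 2 W\right) = 4 - \left(17 - 2 W^{2}\right) = 4 + \left(-17 + 2 W^{2}\right) = -13 + 2 W^{2}$)
$j{\left(40 \right)} \left(-1578\right) + f{\left(X \right)} = \left(-13 + 2 \cdot 40^{2}\right) \left(-1578\right) - \frac{2 \cdot 20^{2}}{9} = \left(-13 + 2 \cdot 1600\right) \left(-1578\right) - \frac{800}{9} = \left(-13 + 3200\right) \left(-1578\right) - \frac{800}{9} = 3187 \left(-1578\right) - \frac{800}{9} = -5029086 - \frac{800}{9} = - \frac{45262574}{9}$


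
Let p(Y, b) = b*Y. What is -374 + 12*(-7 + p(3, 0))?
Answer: -458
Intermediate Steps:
p(Y, b) = Y*b
-374 + 12*(-7 + p(3, 0)) = -374 + 12*(-7 + 3*0) = -374 + 12*(-7 + 0) = -374 + 12*(-7) = -374 - 84 = -458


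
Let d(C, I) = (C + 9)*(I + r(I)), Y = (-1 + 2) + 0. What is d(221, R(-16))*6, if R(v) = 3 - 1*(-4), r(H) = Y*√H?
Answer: 9660 + 1380*√7 ≈ 13311.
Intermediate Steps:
Y = 1 (Y = 1 + 0 = 1)
r(H) = √H (r(H) = 1*√H = √H)
R(v) = 7 (R(v) = 3 + 4 = 7)
d(C, I) = (9 + C)*(I + √I) (d(C, I) = (C + 9)*(I + √I) = (9 + C)*(I + √I))
d(221, R(-16))*6 = (9*7 + 9*√7 + 221*7 + 221*√7)*6 = (63 + 9*√7 + 1547 + 221*√7)*6 = (1610 + 230*√7)*6 = 9660 + 1380*√7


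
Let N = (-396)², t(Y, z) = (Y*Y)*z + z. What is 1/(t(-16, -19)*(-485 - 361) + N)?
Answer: 1/4287834 ≈ 2.3322e-7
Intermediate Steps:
t(Y, z) = z + z*Y² (t(Y, z) = Y²*z + z = z*Y² + z = z + z*Y²)
N = 156816
1/(t(-16, -19)*(-485 - 361) + N) = 1/((-19*(1 + (-16)²))*(-485 - 361) + 156816) = 1/(-19*(1 + 256)*(-846) + 156816) = 1/(-19*257*(-846) + 156816) = 1/(-4883*(-846) + 156816) = 1/(4131018 + 156816) = 1/4287834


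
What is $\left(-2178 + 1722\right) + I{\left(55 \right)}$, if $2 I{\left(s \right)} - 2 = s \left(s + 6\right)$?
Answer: $\frac{2445}{2} \approx 1222.5$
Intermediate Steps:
$I{\left(s \right)} = 1 + \frac{s \left(6 + s\right)}{2}$ ($I{\left(s \right)} = 1 + \frac{s \left(s + 6\right)}{2} = 1 + \frac{s \left(6 + s\right)}{2}$)
$\left(-2178 + 1722\right) + I{\left(55 \right)} = \left(-2178 + 1722\right) + \left(1 + \frac{55^{2}}{2} + 3 \cdot 55\right) = -456 + \left(1 + \frac{1}{2} \cdot 3025 + 165\right) = -456 + \left(1 + \frac{3025}{2} + 165\right) = -456 + \frac{3357}{2} = \frac{2445}{2}$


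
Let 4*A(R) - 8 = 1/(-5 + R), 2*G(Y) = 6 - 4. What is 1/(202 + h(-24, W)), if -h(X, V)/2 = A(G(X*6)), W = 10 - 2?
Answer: 8/1585 ≈ 0.0050473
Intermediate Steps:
G(Y) = 1 (G(Y) = (6 - 4)/2 = (½)*2 = 1)
W = 8
A(R) = 2 + 1/(4*(-5 + R))
h(X, V) = -31/8 (h(X, V) = -(-39 + 8*1)/(2*(-5 + 1)) = -(-39 + 8)/(2*(-4)) = -(-1)*(-31)/(2*4) = -2*31/16 = -31/8)
1/(202 + h(-24, W)) = 1/(202 - 31/8) = 1/(1585/8) = 8/1585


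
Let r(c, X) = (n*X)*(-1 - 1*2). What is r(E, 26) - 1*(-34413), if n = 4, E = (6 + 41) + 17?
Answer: 34101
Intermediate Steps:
E = 64 (E = 47 + 17 = 64)
r(c, X) = -12*X (r(c, X) = (4*X)*(-1 - 1*2) = (4*X)*(-1 - 2) = (4*X)*(-3) = -12*X)
r(E, 26) - 1*(-34413) = -12*26 - 1*(-34413) = -312 + 34413 = 34101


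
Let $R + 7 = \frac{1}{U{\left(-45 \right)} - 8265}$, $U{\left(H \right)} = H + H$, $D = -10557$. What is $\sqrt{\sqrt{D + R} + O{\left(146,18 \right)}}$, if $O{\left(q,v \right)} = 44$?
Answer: $\frac{\sqrt{3071465100 + 8355 i \sqrt{737430856455}}}{8355} \approx 8.8262 + 5.8225 i$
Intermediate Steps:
$U{\left(H \right)} = 2 H$
$R = - \frac{58486}{8355}$ ($R = -7 + \frac{1}{2 \left(-45\right) - 8265} = -7 + \frac{1}{-90 - 8265} = -7 + \frac{1}{-8355} = -7 - \frac{1}{8355} = - \frac{58486}{8355} \approx -7.0001$)
$\sqrt{\sqrt{D + R} + O{\left(146,18 \right)}} = \sqrt{\sqrt{-10557 - \frac{58486}{8355}} + 44} = \sqrt{\sqrt{- \frac{88262221}{8355}} + 44} = \sqrt{\frac{i \sqrt{737430856455}}{8355} + 44} = \sqrt{44 + \frac{i \sqrt{737430856455}}{8355}}$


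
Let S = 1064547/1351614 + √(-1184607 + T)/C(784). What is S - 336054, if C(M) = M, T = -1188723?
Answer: -13764067473/40958 + I*√2373330/784 ≈ -3.3605e+5 + 1.965*I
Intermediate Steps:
S = 32259/40958 + I*√2373330/784 (S = 1064547/1351614 + √(-1184607 - 1188723)/784 = 1064547*(1/1351614) + √(-2373330)*(1/784) = 32259/40958 + (I*√2373330)*(1/784) = 32259/40958 + I*√2373330/784 ≈ 0.78761 + 1.965*I)
S - 336054 = (32259/40958 + I*√2373330/784) - 336054 = -13764067473/40958 + I*√2373330/784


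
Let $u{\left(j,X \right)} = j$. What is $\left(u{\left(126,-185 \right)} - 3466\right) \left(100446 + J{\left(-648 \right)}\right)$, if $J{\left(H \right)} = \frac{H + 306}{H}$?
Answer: $- \frac{3019422625}{9} \approx -3.3549 \cdot 10^{8}$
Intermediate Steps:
$J{\left(H \right)} = \frac{306 + H}{H}$
$\left(u{\left(126,-185 \right)} - 3466\right) \left(100446 + J{\left(-648 \right)}\right) = \left(126 - 3466\right) \left(100446 + \frac{306 - 648}{-648}\right) = - 3340 \left(100446 - - \frac{19}{36}\right) = - 3340 \left(100446 + \frac{19}{36}\right) = \left(-3340\right) \frac{3616075}{36} = - \frac{3019422625}{9}$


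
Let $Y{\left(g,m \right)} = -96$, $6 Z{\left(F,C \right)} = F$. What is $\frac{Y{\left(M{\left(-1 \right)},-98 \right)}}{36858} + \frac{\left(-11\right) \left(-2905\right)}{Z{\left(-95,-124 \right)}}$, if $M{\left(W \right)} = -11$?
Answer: $- \frac{235559782}{116717} \approx -2018.2$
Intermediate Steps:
$Z{\left(F,C \right)} = \frac{F}{6}$
$\frac{Y{\left(M{\left(-1 \right)},-98 \right)}}{36858} + \frac{\left(-11\right) \left(-2905\right)}{Z{\left(-95,-124 \right)}} = - \frac{96}{36858} + \frac{\left(-11\right) \left(-2905\right)}{\frac{1}{6} \left(-95\right)} = \left(-96\right) \frac{1}{36858} + \frac{31955}{- \frac{95}{6}} = - \frac{16}{6143} + 31955 \left(- \frac{6}{95}\right) = - \frac{16}{6143} - \frac{38346}{19} = - \frac{235559782}{116717}$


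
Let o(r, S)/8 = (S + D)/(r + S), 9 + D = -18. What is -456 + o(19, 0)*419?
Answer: -99168/19 ≈ -5219.4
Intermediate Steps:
D = -27 (D = -9 - 18 = -27)
o(r, S) = 8*(-27 + S)/(S + r) (o(r, S) = 8*((S - 27)/(r + S)) = 8*((-27 + S)/(S + r)) = 8*(-27 + S)/(S + r))
-456 + o(19, 0)*419 = -456 + (8*(-27 + 0)/(0 + 19))*419 = -456 + (8*(-27)/19)*419 = -456 + (8*(1/19)*(-27))*419 = -456 - 216/19*419 = -456 - 90504/19 = -99168/19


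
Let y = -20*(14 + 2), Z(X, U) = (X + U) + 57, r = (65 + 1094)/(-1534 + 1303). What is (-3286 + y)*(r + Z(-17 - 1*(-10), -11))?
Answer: -9435700/77 ≈ -1.2254e+5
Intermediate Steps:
r = -1159/231 (r = 1159/(-231) = 1159*(-1/231) = -1159/231 ≈ -5.0173)
Z(X, U) = 57 + U + X (Z(X, U) = (U + X) + 57 = 57 + U + X)
y = -320 (y = -20*16 = -320)
(-3286 + y)*(r + Z(-17 - 1*(-10), -11)) = (-3286 - 320)*(-1159/231 + (57 - 11 + (-17 - 1*(-10)))) = -3606*(-1159/231 + (57 - 11 + (-17 + 10))) = -3606*(-1159/231 + (57 - 11 - 7)) = -3606*(-1159/231 + 39) = -3606*7850/231 = -9435700/77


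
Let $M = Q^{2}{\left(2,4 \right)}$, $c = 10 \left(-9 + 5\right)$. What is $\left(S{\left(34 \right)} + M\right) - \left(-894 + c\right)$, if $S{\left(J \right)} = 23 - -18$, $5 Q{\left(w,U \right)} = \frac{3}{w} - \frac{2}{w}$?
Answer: $\frac{97501}{100} \approx 975.01$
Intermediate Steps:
$Q{\left(w,U \right)} = \frac{1}{5 w}$ ($Q{\left(w,U \right)} = \frac{\frac{3}{w} - \frac{2}{w}}{5} = \frac{1}{5 w}$)
$c = -40$ ($c = 10 \left(-4\right) = -40$)
$S{\left(J \right)} = 41$ ($S{\left(J \right)} = 23 + 18 = 41$)
$M = \frac{1}{100}$ ($M = \left(\frac{1}{5 \cdot 2}\right)^{2} = \left(\frac{1}{5} \cdot \frac{1}{2}\right)^{2} = \left(\frac{1}{10}\right)^{2} = \frac{1}{100} \approx 0.01$)
$\left(S{\left(34 \right)} + M\right) - \left(-894 + c\right) = \left(41 + \frac{1}{100}\right) + \left(894 - -40\right) = \frac{4101}{100} + \left(894 + 40\right) = \frac{4101}{100} + 934 = \frac{97501}{100}$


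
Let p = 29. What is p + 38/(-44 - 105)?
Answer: 4283/149 ≈ 28.745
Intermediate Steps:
p + 38/(-44 - 105) = 29 + 38/(-44 - 105) = 29 + 38/(-149) = 29 - 1/149*38 = 29 - 38/149 = 4283/149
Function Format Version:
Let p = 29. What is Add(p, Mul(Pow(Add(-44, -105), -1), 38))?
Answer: Rational(4283, 149) ≈ 28.745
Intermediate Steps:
Add(p, Mul(Pow(Add(-44, -105), -1), 38)) = Add(29, Mul(Pow(Add(-44, -105), -1), 38)) = Add(29, Mul(Pow(-149, -1), 38)) = Add(29, Mul(Rational(-1, 149), 38)) = Add(29, Rational(-38, 149)) = Rational(4283, 149)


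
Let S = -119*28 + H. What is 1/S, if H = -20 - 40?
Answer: -1/3392 ≈ -0.00029481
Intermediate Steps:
H = -60
S = -3392 (S = -119*28 - 60 = -3332 - 60 = -3392)
1/S = 1/(-3392) = -1/3392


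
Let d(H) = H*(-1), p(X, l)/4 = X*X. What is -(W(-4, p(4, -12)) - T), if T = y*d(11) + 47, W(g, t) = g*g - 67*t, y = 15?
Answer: 4154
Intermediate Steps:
p(X, l) = 4*X² (p(X, l) = 4*(X*X) = 4*X²)
d(H) = -H
W(g, t) = g² - 67*t
T = -118 (T = 15*(-1*11) + 47 = 15*(-11) + 47 = -165 + 47 = -118)
-(W(-4, p(4, -12)) - T) = -(((-4)² - 268*4²) - 1*(-118)) = -((16 - 268*16) + 118) = -((16 - 67*64) + 118) = -((16 - 4288) + 118) = -(-4272 + 118) = -1*(-4154) = 4154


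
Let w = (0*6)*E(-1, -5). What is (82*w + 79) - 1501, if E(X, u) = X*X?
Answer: -1422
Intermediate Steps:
E(X, u) = X²
w = 0 (w = (0*6)*(-1)² = 0*1 = 0)
(82*w + 79) - 1501 = (82*0 + 79) - 1501 = (0 + 79) - 1501 = 79 - 1501 = -1422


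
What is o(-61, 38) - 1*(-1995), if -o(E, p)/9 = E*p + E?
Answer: 23406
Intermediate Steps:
o(E, p) = -9*E - 9*E*p (o(E, p) = -9*(E*p + E) = -9*(E + E*p) = -9*E - 9*E*p)
o(-61, 38) - 1*(-1995) = -9*(-61)*(1 + 38) - 1*(-1995) = -9*(-61)*39 + 1995 = 21411 + 1995 = 23406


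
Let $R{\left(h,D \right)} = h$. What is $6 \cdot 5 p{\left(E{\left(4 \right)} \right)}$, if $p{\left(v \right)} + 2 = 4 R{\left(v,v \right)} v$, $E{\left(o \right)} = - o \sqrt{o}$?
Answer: $7620$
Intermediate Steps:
$E{\left(o \right)} = - o^{\frac{3}{2}}$
$p{\left(v \right)} = -2 + 4 v^{2}$ ($p{\left(v \right)} = -2 + 4 v v = -2 + 4 v^{2}$)
$6 \cdot 5 p{\left(E{\left(4 \right)} \right)} = 6 \cdot 5 \left(-2 + 4 \left(- 4^{\frac{3}{2}}\right)^{2}\right) = 30 \left(-2 + 4 \left(\left(-1\right) 8\right)^{2}\right) = 30 \left(-2 + 4 \left(-8\right)^{2}\right) = 30 \left(-2 + 4 \cdot 64\right) = 30 \left(-2 + 256\right) = 30 \cdot 254 = 7620$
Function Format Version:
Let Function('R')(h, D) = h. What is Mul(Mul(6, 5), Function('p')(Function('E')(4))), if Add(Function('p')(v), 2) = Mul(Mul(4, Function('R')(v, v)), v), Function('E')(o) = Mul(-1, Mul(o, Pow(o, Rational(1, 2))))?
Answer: 7620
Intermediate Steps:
Function('E')(o) = Mul(-1, Pow(o, Rational(3, 2)))
Function('p')(v) = Add(-2, Mul(4, Pow(v, 2))) (Function('p')(v) = Add(-2, Mul(Mul(4, v), v)) = Add(-2, Mul(4, Pow(v, 2))))
Mul(Mul(6, 5), Function('p')(Function('E')(4))) = Mul(Mul(6, 5), Add(-2, Mul(4, Pow(Mul(-1, Pow(4, Rational(3, 2))), 2)))) = Mul(30, Add(-2, Mul(4, Pow(Mul(-1, 8), 2)))) = Mul(30, Add(-2, Mul(4, Pow(-8, 2)))) = Mul(30, Add(-2, Mul(4, 64))) = Mul(30, Add(-2, 256)) = Mul(30, 254) = 7620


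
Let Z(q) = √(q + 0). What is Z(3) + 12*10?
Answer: 120 + √3 ≈ 121.73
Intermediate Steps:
Z(q) = √q
Z(3) + 12*10 = √3 + 12*10 = √3 + 120 = 120 + √3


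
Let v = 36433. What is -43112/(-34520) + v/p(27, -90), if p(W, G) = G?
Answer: -31344677/77670 ≈ -403.56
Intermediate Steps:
-43112/(-34520) + v/p(27, -90) = -43112/(-34520) + 36433/(-90) = -43112*(-1/34520) + 36433*(-1/90) = 5389/4315 - 36433/90 = -31344677/77670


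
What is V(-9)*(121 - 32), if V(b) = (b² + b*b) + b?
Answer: 13617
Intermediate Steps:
V(b) = b + 2*b² (V(b) = (b² + b²) + b = 2*b² + b = b + 2*b²)
V(-9)*(121 - 32) = (-9*(1 + 2*(-9)))*(121 - 32) = -9*(1 - 18)*89 = -9*(-17)*89 = 153*89 = 13617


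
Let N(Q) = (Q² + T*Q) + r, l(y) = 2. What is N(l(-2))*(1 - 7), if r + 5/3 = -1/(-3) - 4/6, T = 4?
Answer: -60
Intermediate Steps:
r = -2 (r = -5/3 + (-1/(-3) - 4/6) = -5/3 + (-1*(-⅓) - 4*⅙) = -5/3 + (⅓ - ⅔) = -5/3 - ⅓ = -2)
N(Q) = -2 + Q² + 4*Q (N(Q) = (Q² + 4*Q) - 2 = -2 + Q² + 4*Q)
N(l(-2))*(1 - 7) = (-2 + 2² + 4*2)*(1 - 7) = (-2 + 4 + 8)*(-6) = 10*(-6) = -60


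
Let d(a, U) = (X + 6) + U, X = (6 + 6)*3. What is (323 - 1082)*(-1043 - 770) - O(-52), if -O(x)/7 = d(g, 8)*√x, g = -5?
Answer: 1376067 + 700*I*√13 ≈ 1.3761e+6 + 2523.9*I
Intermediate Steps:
X = 36 (X = 12*3 = 36)
d(a, U) = 42 + U (d(a, U) = (36 + 6) + U = 42 + U)
O(x) = -350*√x (O(x) = -7*(42 + 8)*√x = -350*√x)
(323 - 1082)*(-1043 - 770) - O(-52) = (323 - 1082)*(-1043 - 770) - (-350)*√(-52) = -759*(-1813) - (-350)*2*I*√13 = 1376067 - (-700)*I*√13 = 1376067 + 700*I*√13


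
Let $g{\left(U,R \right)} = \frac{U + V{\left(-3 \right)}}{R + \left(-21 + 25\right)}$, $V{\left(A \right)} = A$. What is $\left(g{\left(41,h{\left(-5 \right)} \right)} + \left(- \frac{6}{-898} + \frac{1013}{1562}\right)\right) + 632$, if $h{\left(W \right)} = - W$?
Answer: $\frac{4019997095}{6312042} \approx 636.88$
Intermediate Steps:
$g{\left(U,R \right)} = \frac{-3 + U}{4 + R}$ ($g{\left(U,R \right)} = \frac{U - 3}{R + \left(-21 + 25\right)} = \frac{-3 + U}{R + 4} = \frac{-3 + U}{4 + R}$)
$\left(g{\left(41,h{\left(-5 \right)} \right)} + \left(- \frac{6}{-898} + \frac{1013}{1562}\right)\right) + 632 = \left(\frac{-3 + 41}{4 - -5} + \left(- \frac{6}{-898} + \frac{1013}{1562}\right)\right) + 632 = \left(\frac{1}{4 + 5} \cdot 38 + \left(\left(-6\right) \left(- \frac{1}{898}\right) + 1013 \cdot \frac{1}{1562}\right)\right) + 632 = \left(\frac{1}{9} \cdot 38 + \left(\frac{3}{449} + \frac{1013}{1562}\right)\right) + 632 = \left(\frac{1}{9} \cdot 38 + \frac{459523}{701338}\right) + 632 = \left(\frac{38}{9} + \frac{459523}{701338}\right) + 632 = \frac{30786551}{6312042} + 632 = \frac{4019997095}{6312042}$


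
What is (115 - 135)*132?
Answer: -2640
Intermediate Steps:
(115 - 135)*132 = -20*132 = -2640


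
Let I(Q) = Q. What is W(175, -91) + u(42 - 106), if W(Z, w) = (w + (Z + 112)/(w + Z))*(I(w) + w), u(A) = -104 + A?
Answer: 94633/6 ≈ 15772.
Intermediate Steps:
W(Z, w) = 2*w*(w + (112 + Z)/(Z + w)) (W(Z, w) = (w + (Z + 112)/(w + Z))*(w + w) = (w + (112 + Z)/(Z + w))*(2*w) = 2*w*(w + (112 + Z)/(Z + w)))
W(175, -91) + u(42 - 106) = 2*(-91)*(112 + 175 + (-91)² + 175*(-91))/(175 - 91) + (-104 + (42 - 106)) = 2*(-91)*(112 + 175 + 8281 - 15925)/84 + (-104 - 64) = 2*(-91)*(1/84)*(-7357) - 168 = 95641/6 - 168 = 94633/6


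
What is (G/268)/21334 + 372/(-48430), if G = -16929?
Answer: -1473392967/138449553080 ≈ -0.010642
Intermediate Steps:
(G/268)/21334 + 372/(-48430) = -16929/268/21334 + 372/(-48430) = -16929*1/268*(1/21334) + 372*(-1/48430) = -16929/268*1/21334 - 186/24215 = -16929/5717512 - 186/24215 = -1473392967/138449553080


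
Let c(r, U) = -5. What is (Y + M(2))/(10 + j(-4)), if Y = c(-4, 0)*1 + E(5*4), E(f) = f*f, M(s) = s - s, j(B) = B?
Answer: 395/6 ≈ 65.833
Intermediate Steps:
M(s) = 0
E(f) = f**2
Y = 395 (Y = -5*1 + (5*4)**2 = -5 + 20**2 = -5 + 400 = 395)
(Y + M(2))/(10 + j(-4)) = (395 + 0)/(10 - 4) = 395/6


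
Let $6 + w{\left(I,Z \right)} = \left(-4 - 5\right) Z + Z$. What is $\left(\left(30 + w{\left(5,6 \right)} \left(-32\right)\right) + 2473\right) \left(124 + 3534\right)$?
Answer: $15476998$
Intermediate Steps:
$w{\left(I,Z \right)} = -6 - 8 Z$ ($w{\left(I,Z \right)} = -6 + \left(\left(-4 - 5\right) Z + Z\right) = -6 + \left(- 9 Z + Z\right) = -6 - 8 Z$)
$\left(\left(30 + w{\left(5,6 \right)} \left(-32\right)\right) + 2473\right) \left(124 + 3534\right) = \left(\left(30 + \left(-6 - 48\right) \left(-32\right)\right) + 2473\right) \left(124 + 3534\right) = \left(\left(30 + \left(-6 - 48\right) \left(-32\right)\right) + 2473\right) 3658 = \left(\left(30 - -1728\right) + 2473\right) 3658 = \left(\left(30 + 1728\right) + 2473\right) 3658 = \left(1758 + 2473\right) 3658 = 4231 \cdot 3658 = 15476998$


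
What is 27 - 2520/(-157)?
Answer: 6759/157 ≈ 43.051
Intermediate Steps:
27 - 2520/(-157) = 27 - 2520*(-1)/157 = 27 - 63*(-40/157) = 27 + 2520/157 = 6759/157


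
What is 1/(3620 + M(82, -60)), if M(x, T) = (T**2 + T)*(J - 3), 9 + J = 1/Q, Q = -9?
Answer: -3/117760 ≈ -2.5476e-5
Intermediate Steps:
J = -82/9 (J = -9 + 1/(-9) = -9 + 1*(-1/9) = -9 - 1/9 = -82/9 ≈ -9.1111)
M(x, T) = -109*T/9 - 109*T**2/9 (M(x, T) = (T**2 + T)*(-82/9 - 3) = (T + T**2)*(-109/9) = -109*T/9 - 109*T**2/9)
1/(3620 + M(82, -60)) = 1/(3620 - 109/9*(-60)*(1 - 60)) = 1/(3620 - 109/9*(-60)*(-59)) = 1/(3620 - 128620/3) = 1/(-117760/3) = -3/117760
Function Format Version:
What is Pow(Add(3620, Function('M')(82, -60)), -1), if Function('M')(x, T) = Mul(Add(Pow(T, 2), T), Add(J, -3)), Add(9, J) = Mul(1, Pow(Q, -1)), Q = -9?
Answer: Rational(-3, 117760) ≈ -2.5476e-5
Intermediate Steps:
J = Rational(-82, 9) (J = Add(-9, Mul(1, Pow(-9, -1))) = Add(-9, Mul(1, Rational(-1, 9))) = Add(-9, Rational(-1, 9)) = Rational(-82, 9) ≈ -9.1111)
Function('M')(x, T) = Add(Mul(Rational(-109, 9), T), Mul(Rational(-109, 9), Pow(T, 2))) (Function('M')(x, T) = Mul(Add(Pow(T, 2), T), Add(Rational(-82, 9), -3)) = Mul(Add(T, Pow(T, 2)), Rational(-109, 9)) = Add(Mul(Rational(-109, 9), T), Mul(Rational(-109, 9), Pow(T, 2))))
Pow(Add(3620, Function('M')(82, -60)), -1) = Pow(Add(3620, Mul(Rational(-109, 9), -60, Add(1, -60))), -1) = Pow(Add(3620, Mul(Rational(-109, 9), -60, -59)), -1) = Pow(Add(3620, Rational(-128620, 3)), -1) = Pow(Rational(-117760, 3), -1) = Rational(-3, 117760)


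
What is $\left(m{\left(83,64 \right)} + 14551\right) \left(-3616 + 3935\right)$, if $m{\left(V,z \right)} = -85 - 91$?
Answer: $4585625$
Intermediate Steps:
$m{\left(V,z \right)} = -176$
$\left(m{\left(83,64 \right)} + 14551\right) \left(-3616 + 3935\right) = \left(-176 + 14551\right) \left(-3616 + 3935\right) = 14375 \cdot 319 = 4585625$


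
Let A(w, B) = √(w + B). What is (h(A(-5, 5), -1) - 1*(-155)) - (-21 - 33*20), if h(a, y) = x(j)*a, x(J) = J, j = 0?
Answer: 836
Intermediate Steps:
A(w, B) = √(B + w)
h(a, y) = 0 (h(a, y) = 0*a = 0)
(h(A(-5, 5), -1) - 1*(-155)) - (-21 - 33*20) = (0 - 1*(-155)) - (-21 - 33*20) = (0 + 155) - (-21 - 660) = 155 - 1*(-681) = 155 + 681 = 836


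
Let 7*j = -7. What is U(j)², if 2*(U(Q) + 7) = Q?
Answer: 225/4 ≈ 56.250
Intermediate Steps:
j = -1 (j = (⅐)*(-7) = -1)
U(Q) = -7 + Q/2
U(j)² = (-7 + (½)*(-1))² = (-7 - ½)² = (-15/2)² = 225/4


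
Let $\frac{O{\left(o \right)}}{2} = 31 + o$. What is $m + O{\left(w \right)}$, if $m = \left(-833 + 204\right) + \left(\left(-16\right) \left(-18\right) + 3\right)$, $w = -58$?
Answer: $-392$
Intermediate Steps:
$O{\left(o \right)} = 62 + 2 o$ ($O{\left(o \right)} = 2 \left(31 + o\right) = 62 + 2 o$)
$m = -338$ ($m = -629 + \left(288 + 3\right) = -629 + 291 = -338$)
$m + O{\left(w \right)} = -338 + \left(62 + 2 \left(-58\right)\right) = -338 + \left(62 - 116\right) = -338 - 54 = -392$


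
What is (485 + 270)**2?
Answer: 570025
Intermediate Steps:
(485 + 270)**2 = 755**2 = 570025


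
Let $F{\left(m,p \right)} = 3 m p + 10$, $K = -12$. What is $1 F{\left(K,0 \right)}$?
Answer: $10$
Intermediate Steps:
$F{\left(m,p \right)} = 10 + 3 m p$ ($F{\left(m,p \right)} = 3 m p + 10 = 10 + 3 m p$)
$1 F{\left(K,0 \right)} = 1 \left(10 + 3 \left(-12\right) 0\right) = 1 \left(10 + 0\right) = 1 \cdot 10 = 10$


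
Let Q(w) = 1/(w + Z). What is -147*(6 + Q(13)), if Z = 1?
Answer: -1785/2 ≈ -892.50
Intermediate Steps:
Q(w) = 1/(1 + w) (Q(w) = 1/(w + 1) = 1/(1 + w))
-147*(6 + Q(13)) = -147*(6 + 1/(1 + 13)) = -147*(6 + 1/14) = -147*85/14 = -1785/2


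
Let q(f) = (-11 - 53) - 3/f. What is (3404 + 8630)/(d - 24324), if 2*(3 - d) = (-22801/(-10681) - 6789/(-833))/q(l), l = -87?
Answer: -99307223994055/200701596404678 ≈ -0.49480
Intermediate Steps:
q(f) = -64 - 3/f
d = 50840169104/16504441415 (d = 3 - (-22801/(-10681) - 6789/(-833))/(2*(-64 - 3/(-87))) = 3 - (-22801*(-1/10681) - 6789*(-1/833))/(2*(-64 - 3*(-1/87))) = 3 - (22801/10681 + 6789/833)/(2*(-64 + 1/29)) = 3 - 45753271/(8897273*(-1855/29)) = 3 - 45753271*(-29)/(8897273*1855) = 3 - ½*(-2653689718/16504441415) = 3 + 1326844859/16504441415 = 50840169104/16504441415 ≈ 3.0804)
(3404 + 8630)/(d - 24324) = (3404 + 8630)/(50840169104/16504441415 - 24324) = 12034/(-401403192809356/16504441415) = 12034*(-16504441415/401403192809356) = -99307223994055/200701596404678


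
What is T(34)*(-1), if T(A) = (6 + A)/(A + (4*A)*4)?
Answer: -20/289 ≈ -0.069204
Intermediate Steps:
T(A) = (6 + A)/(17*A) (T(A) = (6 + A)/(A + 16*A) = (6 + A)/((17*A)) = (6 + A)*(1/(17*A)) = (6 + A)/(17*A))
T(34)*(-1) = ((1/17)*(6 + 34)/34)*(-1) = ((1/17)*(1/34)*40)*(-1) = (20/289)*(-1) = -20/289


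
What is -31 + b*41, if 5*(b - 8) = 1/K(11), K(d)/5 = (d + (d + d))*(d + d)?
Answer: 5390591/18150 ≈ 297.00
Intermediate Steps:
K(d) = 30*d² (K(d) = 5*((d + (d + d))*(d + d)) = 5*((d + 2*d)*(2*d)) = 5*((3*d)*(2*d)) = 5*(6*d²) = 30*d²)
b = 145201/18150 (b = 8 + 1/(5*((30*11²))) = 8 + 1/(5*((30*121))) = 8 + (⅕)/3630 = 8 + (⅕)*(1/3630) = 8 + 1/18150 = 145201/18150 ≈ 8.0001)
-31 + b*41 = -31 + (145201/18150)*41 = -31 + 5953241/18150 = 5390591/18150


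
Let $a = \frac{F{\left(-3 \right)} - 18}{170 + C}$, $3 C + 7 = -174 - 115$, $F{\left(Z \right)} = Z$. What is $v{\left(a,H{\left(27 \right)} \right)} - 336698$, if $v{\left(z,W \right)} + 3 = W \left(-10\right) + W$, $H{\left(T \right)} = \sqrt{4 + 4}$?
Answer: $-336701 - 18 \sqrt{2} \approx -3.3673 \cdot 10^{5}$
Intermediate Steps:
$C = - \frac{296}{3}$ ($C = - \frac{7}{3} + \frac{-174 - 115}{3} = - \frac{7}{3} + \frac{1}{3} \left(-289\right) = - \frac{7}{3} - \frac{289}{3} = - \frac{296}{3} \approx -98.667$)
$H{\left(T \right)} = 2 \sqrt{2}$ ($H{\left(T \right)} = \sqrt{8} = 2 \sqrt{2}$)
$a = - \frac{63}{214}$ ($a = \frac{-3 - 18}{170 - \frac{296}{3}} = - \frac{21}{\frac{214}{3}} = \left(-21\right) \frac{3}{214} = - \frac{63}{214} \approx -0.29439$)
$v{\left(z,W \right)} = -3 - 9 W$ ($v{\left(z,W \right)} = -3 + \left(W \left(-10\right) + W\right) = -3 + \left(- 10 W + W\right) = -3 - 9 W$)
$v{\left(a,H{\left(27 \right)} \right)} - 336698 = \left(-3 - 9 \cdot 2 \sqrt{2}\right) - 336698 = \left(-3 - 18 \sqrt{2}\right) - 336698 = -336701 - 18 \sqrt{2}$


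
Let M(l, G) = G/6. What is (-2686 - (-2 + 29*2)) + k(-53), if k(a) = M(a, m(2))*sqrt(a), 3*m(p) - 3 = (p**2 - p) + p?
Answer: -2742 + 7*I*sqrt(53)/18 ≈ -2742.0 + 2.8312*I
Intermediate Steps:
m(p) = 1 + p**2/3 (m(p) = 1 + ((p**2 - p) + p)/3 = 1 + p**2/3)
M(l, G) = G/6 (M(l, G) = G*(1/6) = G/6)
k(a) = 7*sqrt(a)/18 (k(a) = ((1 + (1/3)*2**2)/6)*sqrt(a) = ((1 + (1/3)*4)/6)*sqrt(a) = ((1 + 4/3)/6)*sqrt(a) = ((1/6)*(7/3))*sqrt(a) = 7*sqrt(a)/18)
(-2686 - (-2 + 29*2)) + k(-53) = (-2686 - (-2 + 29*2)) + 7*sqrt(-53)/18 = (-2686 - (-2 + 58)) + 7*(I*sqrt(53))/18 = (-2686 - 1*56) + 7*I*sqrt(53)/18 = (-2686 - 56) + 7*I*sqrt(53)/18 = -2742 + 7*I*sqrt(53)/18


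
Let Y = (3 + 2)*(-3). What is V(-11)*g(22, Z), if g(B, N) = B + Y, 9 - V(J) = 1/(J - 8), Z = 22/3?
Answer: 1204/19 ≈ 63.368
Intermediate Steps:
Z = 22/3 (Z = 22*(⅓) = 22/3 ≈ 7.3333)
V(J) = 9 - 1/(-8 + J) (V(J) = 9 - 1/(J - 8) = 9 - 1/(-8 + J))
Y = -15 (Y = 5*(-3) = -15)
g(B, N) = -15 + B (g(B, N) = B - 15 = -15 + B)
V(-11)*g(22, Z) = ((-73 + 9*(-11))/(-8 - 11))*(-15 + 22) = ((-73 - 99)/(-19))*7 = -1/19*(-172)*7 = (172/19)*7 = 1204/19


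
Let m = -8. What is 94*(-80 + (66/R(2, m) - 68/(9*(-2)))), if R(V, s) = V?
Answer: -36566/9 ≈ -4062.9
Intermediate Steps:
94*(-80 + (66/R(2, m) - 68/(9*(-2)))) = 94*(-80 + (66/2 - 68/(9*(-2)))) = 94*(-80 + (66*(½) - 68/(-18))) = 94*(-80 + (33 - 68*(-1/18))) = 94*(-80 + (33 + 34/9)) = 94*(-80 + 331/9) = 94*(-389/9) = -36566/9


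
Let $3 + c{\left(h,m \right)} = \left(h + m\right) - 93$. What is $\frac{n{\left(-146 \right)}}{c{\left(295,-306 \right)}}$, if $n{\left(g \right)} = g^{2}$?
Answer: $- \frac{21316}{107} \approx -199.21$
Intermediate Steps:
$c{\left(h,m \right)} = -96 + h + m$ ($c{\left(h,m \right)} = -3 - \left(93 - h - m\right) = -3 + \left(-93 + h + m\right) = -96 + h + m$)
$\frac{n{\left(-146 \right)}}{c{\left(295,-306 \right)}} = \frac{\left(-146\right)^{2}}{-96 + 295 - 306} = \frac{21316}{-107} = 21316 \left(- \frac{1}{107}\right) = - \frac{21316}{107}$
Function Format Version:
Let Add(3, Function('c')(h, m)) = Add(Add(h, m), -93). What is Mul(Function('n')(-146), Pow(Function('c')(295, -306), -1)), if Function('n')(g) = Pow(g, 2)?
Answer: Rational(-21316, 107) ≈ -199.21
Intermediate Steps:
Function('c')(h, m) = Add(-96, h, m) (Function('c')(h, m) = Add(-3, Add(Add(h, m), -93)) = Add(-3, Add(-93, h, m)) = Add(-96, h, m))
Mul(Function('n')(-146), Pow(Function('c')(295, -306), -1)) = Mul(Pow(-146, 2), Pow(Add(-96, 295, -306), -1)) = Mul(21316, Pow(-107, -1)) = Mul(21316, Rational(-1, 107)) = Rational(-21316, 107)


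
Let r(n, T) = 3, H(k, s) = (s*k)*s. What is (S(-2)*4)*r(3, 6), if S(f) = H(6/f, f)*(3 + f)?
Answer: -144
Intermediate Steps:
H(k, s) = k*s² (H(k, s) = (k*s)*s = k*s²)
S(f) = 6*f*(3 + f) (S(f) = ((6/f)*f²)*(3 + f) = (6*f)*(3 + f) = 6*f*(3 + f))
(S(-2)*4)*r(3, 6) = ((6*(-2)*(3 - 2))*4)*3 = ((6*(-2)*1)*4)*3 = -12*4*3 = -48*3 = -144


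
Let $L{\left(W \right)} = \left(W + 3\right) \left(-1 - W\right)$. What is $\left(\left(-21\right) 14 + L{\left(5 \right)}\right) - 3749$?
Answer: $-4091$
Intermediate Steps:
$L{\left(W \right)} = \left(-1 - W\right) \left(3 + W\right)$ ($L{\left(W \right)} = \left(3 + W\right) \left(-1 - W\right) = \left(-1 - W\right) \left(3 + W\right)$)
$\left(\left(-21\right) 14 + L{\left(5 \right)}\right) - 3749 = \left(\left(-21\right) 14 - 48\right) - 3749 = \left(-294 - 48\right) - 3749 = -342 - 3749 = -4091$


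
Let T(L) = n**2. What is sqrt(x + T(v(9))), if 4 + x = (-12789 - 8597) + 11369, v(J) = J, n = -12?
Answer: I*sqrt(9877) ≈ 99.383*I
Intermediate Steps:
x = -10021 (x = -4 + ((-12789 - 8597) + 11369) = -4 + (-21386 + 11369) = -4 - 10017 = -10021)
T(L) = 144 (T(L) = (-12)**2 = 144)
sqrt(x + T(v(9))) = sqrt(-10021 + 144) = sqrt(-9877) = I*sqrt(9877)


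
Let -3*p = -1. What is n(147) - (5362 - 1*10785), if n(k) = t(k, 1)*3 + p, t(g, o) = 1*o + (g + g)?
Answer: 18925/3 ≈ 6308.3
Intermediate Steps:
p = ⅓ (p = -⅓*(-1) = ⅓ ≈ 0.33333)
t(g, o) = o + 2*g
n(k) = 10/3 + 6*k (n(k) = (1 + 2*k)*3 + ⅓ = (3 + 6*k) + ⅓ = 10/3 + 6*k)
n(147) - (5362 - 1*10785) = (10/3 + 6*147) - (5362 - 1*10785) = (10/3 + 882) - (5362 - 10785) = 2656/3 - 1*(-5423) = 2656/3 + 5423 = 18925/3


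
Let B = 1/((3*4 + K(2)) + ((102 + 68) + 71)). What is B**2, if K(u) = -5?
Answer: 1/61504 ≈ 1.6259e-5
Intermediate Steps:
B = 1/248 (B = 1/((3*4 - 5) + ((102 + 68) + 71)) = 1/((12 - 5) + (170 + 71)) = 1/(7 + 241) = 1/248 ≈ 0.0040323)
B**2 = (1/248)**2 = 1/61504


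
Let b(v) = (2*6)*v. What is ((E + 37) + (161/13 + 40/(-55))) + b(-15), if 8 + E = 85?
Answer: -7771/143 ≈ -54.343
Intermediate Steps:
E = 77 (E = -8 + 85 = 77)
b(v) = 12*v
((E + 37) + (161/13 + 40/(-55))) + b(-15) = ((77 + 37) + (161/13 + 40/(-55))) + 12*(-15) = (114 + (161*(1/13) + 40*(-1/55))) - 180 = (114 + (161/13 - 8/11)) - 180 = (114 + 1667/143) - 180 = 17969/143 - 180 = -7771/143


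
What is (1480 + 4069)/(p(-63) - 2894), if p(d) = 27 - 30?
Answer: -5549/2897 ≈ -1.9154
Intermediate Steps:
p(d) = -3
(1480 + 4069)/(p(-63) - 2894) = (1480 + 4069)/(-3 - 2894) = 5549/(-2897) = 5549*(-1/2897) = -5549/2897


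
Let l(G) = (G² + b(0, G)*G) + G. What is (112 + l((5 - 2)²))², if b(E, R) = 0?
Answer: 40804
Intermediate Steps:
l(G) = G + G² (l(G) = (G² + 0*G) + G = (G² + 0) + G = G² + G = G + G²)
(112 + l((5 - 2)²))² = (112 + (5 - 2)²*(1 + (5 - 2)²))² = (112 + 3²*(1 + 3²))² = (112 + 9*(1 + 9))² = (112 + 9*10)² = (112 + 90)² = 202² = 40804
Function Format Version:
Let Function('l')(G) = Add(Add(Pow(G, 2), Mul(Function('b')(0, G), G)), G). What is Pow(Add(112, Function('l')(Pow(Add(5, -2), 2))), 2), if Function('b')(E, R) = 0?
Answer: 40804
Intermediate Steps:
Function('l')(G) = Add(G, Pow(G, 2)) (Function('l')(G) = Add(Add(Pow(G, 2), Mul(0, G)), G) = Add(Add(Pow(G, 2), 0), G) = Add(Pow(G, 2), G) = Add(G, Pow(G, 2)))
Pow(Add(112, Function('l')(Pow(Add(5, -2), 2))), 2) = Pow(Add(112, Mul(Pow(Add(5, -2), 2), Add(1, Pow(Add(5, -2), 2)))), 2) = Pow(Add(112, Mul(Pow(3, 2), Add(1, Pow(3, 2)))), 2) = Pow(Add(112, Mul(9, Add(1, 9))), 2) = Pow(Add(112, Mul(9, 10)), 2) = Pow(Add(112, 90), 2) = Pow(202, 2) = 40804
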